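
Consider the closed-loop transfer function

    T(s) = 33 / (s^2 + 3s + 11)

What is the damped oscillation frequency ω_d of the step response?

ω_d ≈ 2.958 rad/s

Comparing s^2 + 3s + 11 to s^2 + 2ζωₙs + ωₙ²: ωₙ = √11 ≈ 3.317 rad/s and ζ = 3/(2·√11) ≈ 0.4523.
ζωₙ = 3/2 = 1.5, so ω_d = ωₙ√(1−ζ²) = √(ωₙ² − (ζωₙ)²) = √(11 − 1.5²) = √8.75 ≈ 2.958 rad/s.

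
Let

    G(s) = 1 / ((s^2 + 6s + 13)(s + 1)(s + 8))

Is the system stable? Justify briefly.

stable

The poles can be read from the denominator factors: s = -3 ± 2j, -1, -8.
Since all poles lie strictly in the left half-plane, the system is stable.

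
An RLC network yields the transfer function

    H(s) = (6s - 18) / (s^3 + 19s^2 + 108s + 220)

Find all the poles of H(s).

The poles are the roots of the denominator s^3 + 19s^2 + 108s + 220 = 0.
Trying s = -11: the polynomial evaluates to 0, so (s + 11) is a factor.
Dividing out leaves s^2 + 8s + 20 = 0.
The quadratic formula then gives s = -4 ± 2j.

s = -4 + 2j, -4 - 2j, -11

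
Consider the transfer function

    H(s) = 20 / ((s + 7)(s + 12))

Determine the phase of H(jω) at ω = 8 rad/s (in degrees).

∠H(j8) ≈ -82.50°

At s = j8: numerator = 20, denominator = 20 + j152.
∠H = ∠num − ∠den = 0° − (82.504°) = -82.50°.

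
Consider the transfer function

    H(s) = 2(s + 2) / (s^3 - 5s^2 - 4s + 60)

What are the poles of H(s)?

s = 4 ± 2j, -3

The poles are the roots of the denominator s^3 - 5s^2 - 4s + 60 = 0.
Trying s = -3: the polynomial evaluates to 0, so (s + 3) is a factor.
Dividing out leaves s^2 - 8s + 20 = 0.
The quadratic formula then gives s = 4 ± 2j.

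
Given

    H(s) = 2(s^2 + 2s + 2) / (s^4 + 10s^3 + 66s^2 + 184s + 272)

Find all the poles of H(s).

The poles are the roots of the denominator s^4 + 10s^3 + 66s^2 + 184s + 272 = 0.
No real roots exist; factor into two real quadratics: (s^2 + 6s + 34)(s^2 + 4s + 8) = 0.
Each quadratic gives a conjugate pair via the quadratic formula.

s = -3 ± 5j, -2 ± 2j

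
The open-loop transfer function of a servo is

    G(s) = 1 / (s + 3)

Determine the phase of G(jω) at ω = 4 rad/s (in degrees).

At s = j4: numerator = 1, denominator = 3 + j4.
∠G = ∠num − ∠den = 0° − (53.130°) = -53.13°.

∠G(j4) ≈ -53.13°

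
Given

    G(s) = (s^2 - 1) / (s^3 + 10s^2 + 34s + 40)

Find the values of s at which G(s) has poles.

s = -3 + j, -3 - j, -4

The poles are the roots of the denominator s^3 + 10s^2 + 34s + 40 = 0.
Trying s = -4: the polynomial evaluates to 0, so (s + 4) is a factor.
Dividing out leaves s^2 + 6s + 10 = 0.
The quadratic formula then gives s = -3 ± 1j.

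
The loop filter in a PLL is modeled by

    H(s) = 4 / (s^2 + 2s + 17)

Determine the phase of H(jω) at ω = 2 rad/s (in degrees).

At s = j2: numerator = 4, denominator = 13 + j4.
∠H = ∠num − ∠den = 0° − (17.103°) = -17.10°.

∠H(j2) ≈ -17.10°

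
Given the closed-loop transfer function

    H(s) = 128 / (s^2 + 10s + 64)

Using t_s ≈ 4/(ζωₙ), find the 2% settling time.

Comparing s^2 + 10s + 64 to s^2 + 2ζωₙs + ωₙ²: ωₙ = 8 rad/s and ζ = 10/(2·8) = 0.625.
ζωₙ = 10/2 = 5, so t_s ≈ 4/(ζωₙ) = 4/5 = 0.8000 s.

t_s ≈ 0.8000 s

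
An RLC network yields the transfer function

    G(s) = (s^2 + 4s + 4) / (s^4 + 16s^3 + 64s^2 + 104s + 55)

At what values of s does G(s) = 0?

Set the numerator to zero: s^2 + 4s + 4 = 0.
Factoring: (s + 2)^2 = 0.

s = -2, -2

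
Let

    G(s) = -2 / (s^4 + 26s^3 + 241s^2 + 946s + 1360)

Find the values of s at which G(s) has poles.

s = -4 + j, -4 - j, -8, -10

The poles are the roots of the denominator s^4 + 26s^3 + 241s^2 + 946s + 1360 = 0.
Trying s = -8: the polynomial evaluates to 0, so (s + 8) is a factor.
Dividing out leaves s^3 + 18s^2 + 97s + 170 = 0.
This factors further as (s^2 + 8s + 17)(s + 10) = 0.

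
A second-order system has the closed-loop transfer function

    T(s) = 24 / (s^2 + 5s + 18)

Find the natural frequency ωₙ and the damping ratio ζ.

Compare the denominator to the standard form s^2 + 2ζωₙs + ωₙ².
ωₙ² = 18, so ωₙ = √18 ≈ 4.243 rad/s.
2ζωₙ = 5, so ζ = 5/(2·√18) ≈ 0.5893.

ωₙ ≈ 4.243 rad/s, ζ ≈ 0.5893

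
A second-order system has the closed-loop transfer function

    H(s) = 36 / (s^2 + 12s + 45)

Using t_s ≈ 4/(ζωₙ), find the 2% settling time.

Comparing s^2 + 12s + 45 to s^2 + 2ζωₙs + ωₙ²: ωₙ = √45 ≈ 6.708 rad/s and ζ = 12/(2·√45) ≈ 0.8944.
ζωₙ = 12/2 = 6, so t_s ≈ 4/(ζωₙ) = 4/6 ≈ 0.6667 s.

t_s ≈ 0.6667 s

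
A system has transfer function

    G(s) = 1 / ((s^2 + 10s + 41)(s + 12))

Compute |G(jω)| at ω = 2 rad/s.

|G(j2)| ≈ 0.001954

Substitute s = j2: numerator = 1, denominator = 404 + j314.
|G(j2)| = |1| / |404 + j314| = 1 / 511.68 ≈ 0.001954.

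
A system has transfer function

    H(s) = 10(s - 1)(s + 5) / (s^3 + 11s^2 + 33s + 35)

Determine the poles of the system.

The poles are the roots of the denominator s^3 + 11s^2 + 33s + 35 = 0.
Trying s = -7: the polynomial evaluates to 0, so (s + 7) is a factor.
Dividing out leaves s^2 + 4s + 5 = 0.
The quadratic formula then gives s = -2 ± 1j.

s = -7, -2 + j, -2 - j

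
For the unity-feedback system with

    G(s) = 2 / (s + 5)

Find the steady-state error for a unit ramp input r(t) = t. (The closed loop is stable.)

e_ss = ∞

G(s) has no poles at the origin.
This is a Type 0 system; Kv = lim_{s→0} s·G(s) = 0, so the steady-state error for a ramp input is infinite.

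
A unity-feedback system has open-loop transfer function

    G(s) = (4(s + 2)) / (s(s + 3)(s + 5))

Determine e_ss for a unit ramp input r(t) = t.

G(s) has one pole at the origin.
This is a Type 1 system. Kv = lim_{s→0} s·G(s) = 8/15.
e_ss = 1/Kv = 1/(8/15) = 15/8 ≈ 1.875.

e_ss = 1.875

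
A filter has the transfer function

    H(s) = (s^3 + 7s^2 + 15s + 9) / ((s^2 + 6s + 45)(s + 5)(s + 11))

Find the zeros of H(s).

s = -3, -1, -3

Set the numerator to zero: s^3 + 7s^2 + 15s + 9 = 0.
Factoring: (s + 3)^2(s + 1) = 0.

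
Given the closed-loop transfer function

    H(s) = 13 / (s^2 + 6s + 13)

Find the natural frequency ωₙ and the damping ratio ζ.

ωₙ ≈ 3.606 rad/s, ζ ≈ 0.8321

Compare the denominator to the standard form s^2 + 2ζωₙs + ωₙ².
ωₙ² = 13, so ωₙ = √13 ≈ 3.606 rad/s.
2ζωₙ = 6, so ζ = 6/(2·√13) ≈ 0.8321.
With ζ = 0.8321 the response is underdamped.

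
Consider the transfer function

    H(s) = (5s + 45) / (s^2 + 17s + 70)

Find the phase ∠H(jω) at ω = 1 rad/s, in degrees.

At s = j1: numerator = 45 + j5, denominator = 69 + j17.
∠H = ∠num − ∠den = 6.3402° − (13.841°) = -7.501°.

∠H(j1) ≈ -7.501°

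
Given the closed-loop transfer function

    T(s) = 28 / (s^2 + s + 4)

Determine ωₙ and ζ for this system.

ωₙ = 2 rad/s, ζ = 0.25

Compare the denominator to the standard form s^2 + 2ζωₙs + ωₙ².
ωₙ² = 4, so ωₙ = 2 rad/s.
2ζωₙ = 1, so ζ = 1/(2·2) = 0.25.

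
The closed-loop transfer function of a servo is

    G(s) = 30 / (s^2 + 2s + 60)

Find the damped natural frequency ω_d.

Comparing s^2 + 2s + 60 to s^2 + 2ζωₙs + ωₙ²: ωₙ = √60 ≈ 7.746 rad/s and ζ = 2/(2·√60) ≈ 0.1291.
ζωₙ = 2/2 = 1, so ω_d = ωₙ√(1−ζ²) = √(ωₙ² − (ζωₙ)²) = √(60 − 1²) = √59 ≈ 7.681 rad/s.

ω_d ≈ 7.681 rad/s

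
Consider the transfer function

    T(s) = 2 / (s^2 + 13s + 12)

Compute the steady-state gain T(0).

Set s = 0: T(0) = (2) / (12) = 1/6.

T(0) = 1/6 ≈ 0.1667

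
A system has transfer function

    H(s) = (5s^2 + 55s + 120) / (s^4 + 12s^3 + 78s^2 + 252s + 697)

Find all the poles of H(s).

The poles are the roots of the denominator s^4 + 12s^3 + 78s^2 + 252s + 697 = 0.
No real roots exist; factor into two real quadratics: (s^2 + 10s + 41)(s^2 + 2s + 17) = 0.
Each quadratic gives a conjugate pair via the quadratic formula.

s = -5 ± 4j, -1 ± 4j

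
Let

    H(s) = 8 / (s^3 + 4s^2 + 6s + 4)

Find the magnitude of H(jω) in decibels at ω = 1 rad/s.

Substitute s = j1: numerator = 8, denominator = j5.
|H(j1)| = |8| / |j5| = 8 / 5 = 1.600.
In decibels: 20·log₁₀(1.600) ≈ 4.08 dB.

|H(j1)|_dB ≈ 4.08 dB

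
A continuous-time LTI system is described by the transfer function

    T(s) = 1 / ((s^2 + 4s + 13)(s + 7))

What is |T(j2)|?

Substitute s = j2: numerator = 1, denominator = 47 + j74.
|T(j2)| = |1| / |47 + j74| = 1 / 87.664 ≈ 0.01141.

|T(j2)| ≈ 0.01141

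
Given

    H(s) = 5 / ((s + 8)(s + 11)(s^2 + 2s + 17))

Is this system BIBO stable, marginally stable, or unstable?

The poles can be read from the denominator factors: s = -8, -11, -1 ± 4j.
Since all poles lie strictly in the left half-plane, the system is stable.

stable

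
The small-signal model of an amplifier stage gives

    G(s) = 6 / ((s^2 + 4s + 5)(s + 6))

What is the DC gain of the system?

At s = 0 each factor (s + a) contributes a and each (s^2 + bs + c) contributes c.
G(0) = 6·1 / ((5) · (6)) = 6/30 = 1/5.

G(0) = 1/5 ≈ 0.2000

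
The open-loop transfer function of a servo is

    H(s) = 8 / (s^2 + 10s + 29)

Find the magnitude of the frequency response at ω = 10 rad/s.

|H(j10)| ≈ 0.06523

Substitute s = j10: numerator = 8, denominator = -71 + j100.
|H(j10)| = |8| / |-71 + j100| = 8 / 122.64 ≈ 0.06523.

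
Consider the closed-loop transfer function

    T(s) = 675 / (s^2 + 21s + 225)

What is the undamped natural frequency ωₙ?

ωₙ = 15 rad/s

Compare the denominator to the standard form s^2 + 2ζωₙs + ωₙ².
ωₙ² = 225, so ωₙ = 15 rad/s.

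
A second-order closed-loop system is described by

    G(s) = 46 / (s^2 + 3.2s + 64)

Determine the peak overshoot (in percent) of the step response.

%OS ≈ 52.7%

Comparing s^2 + 3.2s + 64 to s^2 + 2ζωₙs + ωₙ²: ωₙ = 8 rad/s and ζ = 3.2/(2·8) = 0.2.
%OS = 100·exp(−πζ/√(1−ζ²)) = 100·exp(−π·0.2/√(1−0.2²)) ≈ 52.7%.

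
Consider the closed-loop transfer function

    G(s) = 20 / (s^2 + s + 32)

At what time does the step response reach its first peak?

t_p ≈ 0.5575 s

Comparing s^2 + s + 32 to s^2 + 2ζωₙs + ωₙ²: ωₙ = √32 ≈ 5.657 rad/s and ζ = 1/(2·√32) ≈ 0.08839.
ζωₙ = 1/2 = 0.5, so ω_d = ωₙ√(1−ζ²) = √(ωₙ² − (ζωₙ)²) = √(32 − 0.5²) = √31.75 ≈ 5.635 rad/s.
t_p = π/ω_d = π/5.635 ≈ 0.5575 s.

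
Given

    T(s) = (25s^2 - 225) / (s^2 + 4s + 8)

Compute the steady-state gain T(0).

T(0) = -225/8 ≈ -28.12

Set s = 0: T(0) = (-225) / (8) = -225/8.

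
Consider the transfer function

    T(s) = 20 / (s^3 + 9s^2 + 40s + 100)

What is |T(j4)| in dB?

|T(j4)|_dB ≈ -14.5 dB

Substitute s = j4: numerator = 20, denominator = -44 + j96.
|T(j4)| = |20| / |-44 + j96| = 20 / 105.60 ≈ 0.1894.
In decibels: 20·log₁₀(0.1894) ≈ -14.5 dB.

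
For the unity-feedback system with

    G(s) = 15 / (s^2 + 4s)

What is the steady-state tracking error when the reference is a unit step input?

G(s) has one pole at the origin.
This is a Type 1 system; for a step input the steady-state error is zero.

e_ss = 0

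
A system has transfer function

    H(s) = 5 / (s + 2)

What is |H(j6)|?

Substitute s = j6: numerator = 5, denominator = 2 + j6.
|H(j6)| = |5| / |2 + j6| = 5 / 6.3246 ≈ 0.7906.

|H(j6)| ≈ 0.7906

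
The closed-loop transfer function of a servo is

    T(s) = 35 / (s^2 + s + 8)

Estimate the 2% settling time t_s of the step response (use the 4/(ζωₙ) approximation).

Comparing s^2 + s + 8 to s^2 + 2ζωₙs + ωₙ²: ωₙ = √8 ≈ 2.828 rad/s and ζ = 1/(2·√8) ≈ 0.1768.
ζωₙ = 1/2 = 0.5, so t_s ≈ 4/(ζωₙ) = 4/0.5 = 8 s.

t_s ≈ 8 s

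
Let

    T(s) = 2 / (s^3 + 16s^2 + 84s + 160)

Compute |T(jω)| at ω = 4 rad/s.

|T(j4)| ≈ 0.006934

Substitute s = j4: numerator = 2, denominator = -96 + j272.
|T(j4)| = |2| / |-96 + j272| = 2 / 288.44 ≈ 0.006934.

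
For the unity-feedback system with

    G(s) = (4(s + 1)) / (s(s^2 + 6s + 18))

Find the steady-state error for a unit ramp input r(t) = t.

e_ss = 4.500

G(s) has one pole at the origin.
This is a Type 1 system. Kv = lim_{s→0} s·G(s) = 4/18 = 2/9.
e_ss = 1/Kv = 1/(2/9) = 9/2 ≈ 4.500.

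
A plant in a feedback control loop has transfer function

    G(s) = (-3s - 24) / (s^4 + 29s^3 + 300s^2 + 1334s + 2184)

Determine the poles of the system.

s = -12, -5 ± j, -7

The poles are the roots of the denominator s^4 + 29s^3 + 300s^2 + 1334s + 2184 = 0.
Trying s = -12: the polynomial evaluates to 0, so (s + 12) is a factor.
Dividing out leaves s^3 + 17s^2 + 96s + 182 = 0.
This factors further as (s^2 + 10s + 26)(s + 7) = 0.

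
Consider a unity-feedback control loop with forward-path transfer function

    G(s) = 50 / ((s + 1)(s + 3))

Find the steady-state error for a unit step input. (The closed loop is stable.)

e_ss = 0.05660

G(s) has no poles at the origin.
This is a Type 0 system. Kp = lim_{s→0} G(s) = 50/3.
e_ss = 1/(1 + Kp) = 1/(1 + 50/3) = 3/53 ≈ 0.05660.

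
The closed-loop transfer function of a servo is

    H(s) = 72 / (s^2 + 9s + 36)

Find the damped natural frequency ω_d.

Comparing s^2 + 9s + 36 to s^2 + 2ζωₙs + ωₙ²: ωₙ = 6 rad/s and ζ = 9/(2·6) = 0.75.
ζωₙ = 9/2 = 4.5, so ω_d = ωₙ√(1−ζ²) = √(ωₙ² − (ζωₙ)²) = √(36 − 4.5²) = √15.75 ≈ 3.969 rad/s.

ω_d ≈ 3.969 rad/s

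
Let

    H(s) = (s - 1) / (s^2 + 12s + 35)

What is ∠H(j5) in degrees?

∠H(j5) ≈ 20.77°

At s = j5: numerator = -1 + j5, denominator = 10 + j60.
∠H = ∠num − ∠den = 101.31° − (80.538°) = 20.77°.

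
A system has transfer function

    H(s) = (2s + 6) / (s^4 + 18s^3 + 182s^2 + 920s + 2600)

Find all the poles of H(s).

The poles are the roots of the denominator s^4 + 18s^3 + 182s^2 + 920s + 2600 = 0.
No real roots exist; factor into two real quadratics: (s^2 + 10s + 50)(s^2 + 8s + 52) = 0.
Each quadratic gives a conjugate pair via the quadratic formula.

s = -5 ± 5j, -4 ± 6j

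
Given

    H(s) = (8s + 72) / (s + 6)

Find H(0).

Set s = 0: H(0) = (72) / (6) = 12.

H(0) = 12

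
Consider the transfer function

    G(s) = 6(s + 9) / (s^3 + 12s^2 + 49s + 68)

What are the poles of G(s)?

s = -4, -4 ± j

The poles are the roots of the denominator s^3 + 12s^2 + 49s + 68 = 0.
Trying s = -4: the polynomial evaluates to 0, so (s + 4) is a factor.
Dividing out leaves s^2 + 8s + 17 = 0.
The quadratic formula then gives s = -4 ± 1j.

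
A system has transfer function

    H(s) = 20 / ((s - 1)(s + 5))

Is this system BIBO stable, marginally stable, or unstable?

The poles can be read from the denominator factors: s = 1, -5.
Since the pole(s) at s = 1 lie in the right half-plane, the system is unstable.

unstable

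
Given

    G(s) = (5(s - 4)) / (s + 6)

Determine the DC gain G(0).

G(0) = -10/3 ≈ -3.333

At s = 0 each factor (s + a) contributes a and each (s^2 + bs + c) contributes c.
G(0) = 5·(-4) / ((6)) = -20/6 = -10/3.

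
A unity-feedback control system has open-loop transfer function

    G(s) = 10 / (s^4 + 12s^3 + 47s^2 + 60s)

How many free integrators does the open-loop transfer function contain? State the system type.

Factor s from the denominator: s^4 + 12s^3 + 47s^2 + 60s = s·(s^3 + 12s^2 + 47s + 60).
There is 1 pole at the origin, so the system is Type 1.

Type 1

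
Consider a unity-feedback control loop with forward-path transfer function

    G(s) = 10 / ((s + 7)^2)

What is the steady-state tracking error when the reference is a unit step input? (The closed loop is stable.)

G(s) has no poles at the origin.
This is a Type 0 system. Kp = lim_{s→0} G(s) = 10/49.
e_ss = 1/(1 + Kp) = 1/(1 + 10/49) = 49/59 ≈ 0.8305.

e_ss = 0.8305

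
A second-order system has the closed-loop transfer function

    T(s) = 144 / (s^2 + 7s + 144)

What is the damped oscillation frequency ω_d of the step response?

ω_d ≈ 11.48 rad/s

Comparing s^2 + 7s + 144 to s^2 + 2ζωₙs + ωₙ²: ωₙ = 12 rad/s and ζ = 7/(2·12) ≈ 0.2917.
ζωₙ = 7/2 = 3.5, so ω_d = ωₙ√(1−ζ²) = √(ωₙ² − (ζωₙ)²) = √(144 − 3.5²) = √131.75 ≈ 11.48 rad/s.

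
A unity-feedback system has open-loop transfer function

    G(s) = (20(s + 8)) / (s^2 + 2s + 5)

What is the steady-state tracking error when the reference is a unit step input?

G(s) has no poles at the origin.
This is a Type 0 system. Kp = lim_{s→0} G(s) = 160/5 = 32.
e_ss = 1/(1 + Kp) = 1/(1 + 32) = 1/33 ≈ 0.03030.

e_ss = 0.03030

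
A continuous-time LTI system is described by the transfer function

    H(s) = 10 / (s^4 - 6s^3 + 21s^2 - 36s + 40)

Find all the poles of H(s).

s = 1 ± 2j, 2 ± 2j

The poles are the roots of the denominator s^4 - 6s^3 + 21s^2 - 36s + 40 = 0.
No real roots exist; factor into two real quadratics: (s^2 - 2s + 5)(s^2 - 4s + 8) = 0.
Each quadratic gives a conjugate pair via the quadratic formula.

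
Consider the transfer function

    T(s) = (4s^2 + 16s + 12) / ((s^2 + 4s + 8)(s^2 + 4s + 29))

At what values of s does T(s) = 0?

s = -1, -3

Set the numerator to zero: 4s^2 + 16s + 12 = 0, i.e. 4·(s^2 + 4s + 3) = 0.
Factoring: (s + 1)(s + 3) = 0.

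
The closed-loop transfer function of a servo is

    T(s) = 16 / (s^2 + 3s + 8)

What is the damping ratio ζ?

ζ ≈ 0.5303

Compare the denominator to the standard form s^2 + 2ζωₙs + ωₙ².
ωₙ² = 8, so ωₙ = √8 ≈ 2.828 rad/s.
2ζωₙ = 3, so ζ = 3/(2·√8) ≈ 0.5303.
With ζ = 0.5303 the response is underdamped.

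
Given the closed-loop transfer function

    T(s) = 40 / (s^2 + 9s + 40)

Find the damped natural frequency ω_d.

ω_d ≈ 4.444 rad/s

Comparing s^2 + 9s + 40 to s^2 + 2ζωₙs + ωₙ²: ωₙ = √40 ≈ 6.325 rad/s and ζ = 9/(2·√40) ≈ 0.7115.
ζωₙ = 9/2 = 4.5, so ω_d = ωₙ√(1−ζ²) = √(ωₙ² − (ζωₙ)²) = √(40 − 4.5²) = √19.75 ≈ 4.444 rad/s.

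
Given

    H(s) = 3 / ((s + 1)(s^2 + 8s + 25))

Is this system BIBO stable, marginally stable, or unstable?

stable

The poles can be read from the denominator factors: s = -1, -4 ± 3j.
Since all poles lie strictly in the left half-plane, the system is stable.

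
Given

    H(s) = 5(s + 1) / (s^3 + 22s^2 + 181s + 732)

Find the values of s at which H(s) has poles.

s = -5 + 6j, -5 - 6j, -12

The poles are the roots of the denominator s^3 + 22s^2 + 181s + 732 = 0.
Trying s = -12: the polynomial evaluates to 0, so (s + 12) is a factor.
Dividing out leaves s^2 + 10s + 61 = 0.
The quadratic formula then gives s = -5 ± 6j.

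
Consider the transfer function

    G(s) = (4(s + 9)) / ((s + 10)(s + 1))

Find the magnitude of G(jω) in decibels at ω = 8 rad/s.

|G(j8)|_dB ≈ -6.62 dB

Substitute s = j8: numerator = 36 + j32, denominator = -54 + j88.
|G(j8)| = |36 + j32| / |-54 + j88| = 48.166 / 103.25 ≈ 0.4665.
In decibels: 20·log₁₀(0.4665) ≈ -6.62 dB.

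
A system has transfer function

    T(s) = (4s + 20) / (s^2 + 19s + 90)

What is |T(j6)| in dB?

|T(j6)|_dB ≈ -12.1 dB

Substitute s = j6: numerator = 20 + j24, denominator = 54 + j114.
|T(j6)| = |20 + j24| / |54 + j114| = 31.241 / 126.14 ≈ 0.2477.
In decibels: 20·log₁₀(0.2477) ≈ -12.1 dB.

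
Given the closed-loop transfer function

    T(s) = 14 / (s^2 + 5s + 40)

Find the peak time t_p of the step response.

Comparing s^2 + 5s + 40 to s^2 + 2ζωₙs + ωₙ²: ωₙ = √40 ≈ 6.325 rad/s and ζ = 5/(2·√40) ≈ 0.3953.
ζωₙ = 5/2 = 2.5, so ω_d = ωₙ√(1−ζ²) = √(ωₙ² − (ζωₙ)²) = √(40 − 2.5²) = √33.75 ≈ 5.809 rad/s.
t_p = π/ω_d = π/5.809 ≈ 0.5408 s.

t_p ≈ 0.5408 s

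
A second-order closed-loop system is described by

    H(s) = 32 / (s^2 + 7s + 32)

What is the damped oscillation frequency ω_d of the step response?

Comparing s^2 + 7s + 32 to s^2 + 2ζωₙs + ωₙ²: ωₙ = √32 ≈ 5.657 rad/s and ζ = 7/(2·√32) ≈ 0.6187.
ζωₙ = 7/2 = 3.5, so ω_d = ωₙ√(1−ζ²) = √(ωₙ² − (ζωₙ)²) = √(32 − 3.5²) = √19.75 ≈ 4.444 rad/s.

ω_d ≈ 4.444 rad/s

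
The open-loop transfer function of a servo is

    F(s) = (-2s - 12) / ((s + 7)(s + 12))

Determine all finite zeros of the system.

s = -6

Set the numerator to zero: -2s - 12 = 0, i.e. -2·(s + 6) = 0.
So s = -6.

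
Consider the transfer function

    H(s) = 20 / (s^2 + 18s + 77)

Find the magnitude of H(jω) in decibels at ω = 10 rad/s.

|H(j10)|_dB ≈ -19.2 dB

Substitute s = j10: numerator = 20, denominator = -23 + j180.
|H(j10)| = |20| / |-23 + j180| = 20 / 181.46 ≈ 0.1102.
In decibels: 20·log₁₀(0.1102) ≈ -19.2 dB.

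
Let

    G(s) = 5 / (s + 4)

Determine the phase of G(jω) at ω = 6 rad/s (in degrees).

∠G(j6) ≈ -56.31°

At s = j6: numerator = 5, denominator = 4 + j6.
∠G = ∠num − ∠den = 0° − (56.310°) = -56.31°.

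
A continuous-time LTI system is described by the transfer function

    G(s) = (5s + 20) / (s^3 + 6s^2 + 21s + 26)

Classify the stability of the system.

stable

The denominator s^3 + 6s^2 + 21s + 26 factors as (s^2 + 4s + 13)(s + 2), giving poles at s = -2 ± 3j, -2.
Since all poles lie strictly in the left half-plane, the system is stable.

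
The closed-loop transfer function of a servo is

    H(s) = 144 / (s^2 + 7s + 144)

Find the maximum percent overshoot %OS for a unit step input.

%OS ≈ 38.4%

Comparing s^2 + 7s + 144 to s^2 + 2ζωₙs + ωₙ²: ωₙ = 12 rad/s and ζ = 7/(2·12) ≈ 0.2917.
%OS = 100·exp(−πζ/√(1−ζ²)) = 100·exp(−π·0.2917/√(1−0.2917²)) ≈ 38.4%.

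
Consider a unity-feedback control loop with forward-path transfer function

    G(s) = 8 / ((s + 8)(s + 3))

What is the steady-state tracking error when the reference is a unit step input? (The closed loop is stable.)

G(s) has no poles at the origin.
This is a Type 0 system. Kp = lim_{s→0} G(s) = 8/24 = 1/3.
e_ss = 1/(1 + Kp) = 1/(1 + 1/3) = 3/4 ≈ 0.7500.

e_ss = 0.7500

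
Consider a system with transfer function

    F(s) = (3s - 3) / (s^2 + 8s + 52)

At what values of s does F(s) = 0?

Set the numerator to zero: 3s - 3 = 0, i.e. 3·(s - 1) = 0.
So s = 1.

s = 1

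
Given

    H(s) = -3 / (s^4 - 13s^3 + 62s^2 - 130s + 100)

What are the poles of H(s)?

s = 3 + j, 3 - j, 5, 2

The poles are the roots of the denominator s^4 - 13s^3 + 62s^2 - 130s + 100 = 0.
Trying s = 5: the polynomial evaluates to 0, so (s - 5) is a factor.
Dividing out leaves s^3 - 8s^2 + 22s - 20 = 0.
This factors further as (s^2 - 6s + 10)(s - 2) = 0.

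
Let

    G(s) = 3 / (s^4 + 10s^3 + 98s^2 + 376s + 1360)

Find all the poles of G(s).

The poles are the roots of the denominator s^4 + 10s^3 + 98s^2 + 376s + 1360 = 0.
No real roots exist; factor into two real quadratics: (s^2 + 6s + 34)(s^2 + 4s + 40) = 0.
Each quadratic gives a conjugate pair via the quadratic formula.

s = -3 + 5j, -3 - 5j, -2 + 6j, -2 - 6j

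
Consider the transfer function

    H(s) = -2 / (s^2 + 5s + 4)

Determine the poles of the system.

s = -4, -1

The poles are the roots of the denominator s^2 + 5s + 4 = 0.
Factoring: (s + 4)(s + 1) = 0, so s = -4 and s = -1.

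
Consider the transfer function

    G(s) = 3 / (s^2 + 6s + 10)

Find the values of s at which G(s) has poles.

s = -3 + j, -3 - j

The poles are the roots of the denominator s^2 + 6s + 10 = 0.
Using the quadratic formula: s = (-6 ± √(-4))/2 = -3 ± 1j.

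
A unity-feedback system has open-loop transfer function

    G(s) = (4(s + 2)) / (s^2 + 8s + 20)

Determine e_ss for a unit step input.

e_ss = 0.7143

G(s) has no poles at the origin.
This is a Type 0 system. Kp = lim_{s→0} G(s) = 8/20 = 2/5.
e_ss = 1/(1 + Kp) = 1/(1 + 2/5) = 5/7 ≈ 0.7143.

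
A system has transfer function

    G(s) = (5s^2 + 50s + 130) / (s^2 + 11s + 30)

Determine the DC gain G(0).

G(0) = 13/3 ≈ 4.333

Set s = 0: G(0) = (130) / (30) = 13/3.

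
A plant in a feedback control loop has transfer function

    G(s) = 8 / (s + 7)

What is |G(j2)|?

Substitute s = j2: numerator = 8, denominator = 7 + j2.
|G(j2)| = |8| / |7 + j2| = 8 / 7.2801 ≈ 1.099.

|G(j2)| ≈ 1.099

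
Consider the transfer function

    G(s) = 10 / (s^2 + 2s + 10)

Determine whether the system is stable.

stable

The denominator s^2 + 2s + 10 factors as (s^2 + 2s + 10), giving poles at s = -1 ± 3j.
Since all poles lie strictly in the left half-plane, the system is stable.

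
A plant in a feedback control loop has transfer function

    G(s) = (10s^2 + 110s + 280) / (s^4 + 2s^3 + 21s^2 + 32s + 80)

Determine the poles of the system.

The poles are the roots of the denominator s^4 + 2s^3 + 21s^2 + 32s + 80 = 0.
No real roots exist; factor into two real quadratics: (s^2 + 16)(s^2 + 2s + 5) = 0.
Each quadratic gives a conjugate pair via the quadratic formula.

s = ±4j, -1 ± 2j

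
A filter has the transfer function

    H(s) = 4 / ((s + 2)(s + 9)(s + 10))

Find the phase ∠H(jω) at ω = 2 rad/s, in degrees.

∠H(j2) ≈ -68.84°

At s = j2: numerator = 4, denominator = 96 + j248.
∠H = ∠num − ∠den = 0° − (68.839°) = -68.84°.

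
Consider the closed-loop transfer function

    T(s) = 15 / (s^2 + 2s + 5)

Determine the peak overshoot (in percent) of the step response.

%OS ≈ 20.8%

Comparing s^2 + 2s + 5 to s^2 + 2ζωₙs + ωₙ²: ωₙ = √5 ≈ 2.236 rad/s and ζ = 2/(2·√5) ≈ 0.4472.
%OS = 100·exp(−πζ/√(1−ζ²)) = 100·exp(−π·0.4472/√(1−0.4472²)) ≈ 20.8%.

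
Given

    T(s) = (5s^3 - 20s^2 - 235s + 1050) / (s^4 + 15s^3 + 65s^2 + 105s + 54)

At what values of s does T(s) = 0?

s = -7, 6, 5

Set the numerator to zero: 5s^3 - 20s^2 - 235s + 1050 = 0, i.e. 5·(s^3 - 4s^2 - 47s + 210) = 0.
Factoring: (s + 7)(s - 6)(s - 5) = 0.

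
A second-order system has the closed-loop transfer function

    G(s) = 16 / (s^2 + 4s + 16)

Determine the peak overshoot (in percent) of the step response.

%OS ≈ 16.3%

Comparing s^2 + 4s + 16 to s^2 + 2ζωₙs + ωₙ²: ωₙ = 4 rad/s and ζ = 4/(2·4) = 0.5.
%OS = 100·exp(−πζ/√(1−ζ²)) = 100·exp(−π·0.5/√(1−0.5²)) ≈ 16.3%.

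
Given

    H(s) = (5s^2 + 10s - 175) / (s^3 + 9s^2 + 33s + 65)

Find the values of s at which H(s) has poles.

s = -2 + 3j, -2 - 3j, -5

The poles are the roots of the denominator s^3 + 9s^2 + 33s + 65 = 0.
Trying s = -5: the polynomial evaluates to 0, so (s + 5) is a factor.
Dividing out leaves s^2 + 4s + 13 = 0.
The quadratic formula then gives s = -2 ± 3j.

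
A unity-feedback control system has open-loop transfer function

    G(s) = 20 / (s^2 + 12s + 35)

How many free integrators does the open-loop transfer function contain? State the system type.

Type 0

The denominator has no factor of s at the origin — no free integrator — so this is a Type 0 system.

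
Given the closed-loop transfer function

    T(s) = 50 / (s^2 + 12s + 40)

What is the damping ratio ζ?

Compare the denominator to the standard form s^2 + 2ζωₙs + ωₙ².
ωₙ² = 40, so ωₙ = √40 ≈ 6.325 rad/s.
2ζωₙ = 12, so ζ = 12/(2·√40) ≈ 0.9487.
With ζ = 0.9487 the response is underdamped.

ζ ≈ 0.9487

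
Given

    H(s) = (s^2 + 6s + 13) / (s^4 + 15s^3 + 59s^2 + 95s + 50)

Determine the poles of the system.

s = -2 ± j, -10, -1

The poles are the roots of the denominator s^4 + 15s^3 + 59s^2 + 95s + 50 = 0.
Trying s = -10: the polynomial evaluates to 0, so (s + 10) is a factor.
Dividing out leaves s^3 + 5s^2 + 9s + 5 = 0.
This factors further as (s^2 + 4s + 5)(s + 1) = 0.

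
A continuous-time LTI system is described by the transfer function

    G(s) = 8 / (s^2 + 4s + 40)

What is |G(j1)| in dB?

|G(j1)|_dB ≈ -13.8 dB

Substitute s = j1: numerator = 8, denominator = 39 + j4.
|G(j1)| = |8| / |39 + j4| = 8 / 39.205 ≈ 0.2041.
In decibels: 20·log₁₀(0.2041) ≈ -13.8 dB.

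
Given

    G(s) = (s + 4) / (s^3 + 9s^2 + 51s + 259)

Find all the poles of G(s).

s = -1 + 6j, -1 - 6j, -7

The poles are the roots of the denominator s^3 + 9s^2 + 51s + 259 = 0.
Trying s = -7: the polynomial evaluates to 0, so (s + 7) is a factor.
Dividing out leaves s^2 + 2s + 37 = 0.
The quadratic formula then gives s = -1 ± 6j.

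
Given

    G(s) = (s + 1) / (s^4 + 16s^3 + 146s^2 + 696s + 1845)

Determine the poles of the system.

The poles are the roots of the denominator s^4 + 16s^3 + 146s^2 + 696s + 1845 = 0.
No real roots exist; factor into two real quadratics: (s^2 + 6s + 45)(s^2 + 10s + 41) = 0.
Each quadratic gives a conjugate pair via the quadratic formula.

s = -3 ± 6j, -5 ± 4j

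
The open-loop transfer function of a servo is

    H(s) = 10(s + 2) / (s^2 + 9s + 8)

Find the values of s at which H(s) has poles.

s = -1, -8

The poles are the roots of the denominator s^2 + 9s + 8 = 0.
Factoring: (s + 1)(s + 8) = 0, so s = -1 and s = -8.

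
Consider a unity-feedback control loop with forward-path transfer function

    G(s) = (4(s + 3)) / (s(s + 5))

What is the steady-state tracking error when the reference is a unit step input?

G(s) has one pole at the origin.
This is a Type 1 system; for a step input the steady-state error is zero.

e_ss = 0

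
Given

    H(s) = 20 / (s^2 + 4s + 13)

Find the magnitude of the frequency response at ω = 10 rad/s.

|H(j10)| ≈ 0.2089

Substitute s = j10: numerator = 20, denominator = -87 + j40.
|H(j10)| = |20| / |-87 + j40| = 20 / 95.755 ≈ 0.2089.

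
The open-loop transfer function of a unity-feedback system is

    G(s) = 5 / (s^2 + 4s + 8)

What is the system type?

The denominator has no factor of s at the origin — no free integrator — so this is a Type 0 system.

Type 0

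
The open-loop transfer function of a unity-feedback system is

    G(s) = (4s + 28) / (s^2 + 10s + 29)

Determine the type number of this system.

The denominator has no factor of s at the origin — no free integrator — so this is a Type 0 system.

Type 0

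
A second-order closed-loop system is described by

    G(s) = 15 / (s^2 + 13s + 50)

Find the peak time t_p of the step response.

t_p ≈ 1.128 s

Comparing s^2 + 13s + 50 to s^2 + 2ζωₙs + ωₙ²: ωₙ = √50 ≈ 7.071 rad/s and ζ = 13/(2·√50) ≈ 0.9192.
ζωₙ = 13/2 = 6.5, so ω_d = ωₙ√(1−ζ²) = √(ωₙ² − (ζωₙ)²) = √(50 − 6.5²) = √7.75 ≈ 2.784 rad/s.
t_p = π/ω_d = π/2.784 ≈ 1.128 s.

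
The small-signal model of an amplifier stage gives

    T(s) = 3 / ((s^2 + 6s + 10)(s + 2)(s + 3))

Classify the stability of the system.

stable

The poles can be read from the denominator factors: s = -3 ± j, -2, -3.
Since all poles lie strictly in the left half-plane, the system is stable.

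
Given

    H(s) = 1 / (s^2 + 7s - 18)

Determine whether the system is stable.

The denominator s^2 + 7s - 18 factors as (s + 9)(s - 2), giving poles at s = -9, 2.
Since the pole(s) at s = 2 lie in the right half-plane, the system is unstable.

unstable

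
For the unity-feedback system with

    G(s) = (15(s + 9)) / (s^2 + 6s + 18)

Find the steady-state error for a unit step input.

G(s) has no poles at the origin.
This is a Type 0 system. Kp = lim_{s→0} G(s) = 135/18 = 15/2.
e_ss = 1/(1 + Kp) = 1/(1 + 15/2) = 2/17 ≈ 0.1176.

e_ss = 0.1176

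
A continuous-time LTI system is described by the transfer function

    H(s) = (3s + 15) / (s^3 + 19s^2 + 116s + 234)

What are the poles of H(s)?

s = -5 ± j, -9

The poles are the roots of the denominator s^3 + 19s^2 + 116s + 234 = 0.
Trying s = -9: the polynomial evaluates to 0, so (s + 9) is a factor.
Dividing out leaves s^2 + 10s + 26 = 0.
The quadratic formula then gives s = -5 ± 1j.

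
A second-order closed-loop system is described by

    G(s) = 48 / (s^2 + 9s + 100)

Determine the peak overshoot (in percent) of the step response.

Comparing s^2 + 9s + 100 to s^2 + 2ζωₙs + ωₙ²: ωₙ = 10 rad/s and ζ = 9/(2·10) = 0.45.
%OS = 100·exp(−πζ/√(1−ζ²)) = 100·exp(−π·0.45/√(1−0.45²)) ≈ 20.5%.

%OS ≈ 20.5%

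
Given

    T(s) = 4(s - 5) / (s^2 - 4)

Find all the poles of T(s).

s = -2, 2

The poles are the roots of the denominator s^2 - 4 = 0.
Factoring: (s + 2)(s - 2) = 0, so s = -2 and s = 2.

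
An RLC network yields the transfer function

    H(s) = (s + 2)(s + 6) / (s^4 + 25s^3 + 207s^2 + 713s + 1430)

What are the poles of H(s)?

s = -2 + 3j, -2 - 3j, -11, -10

The poles are the roots of the denominator s^4 + 25s^3 + 207s^2 + 713s + 1430 = 0.
Trying s = -11: the polynomial evaluates to 0, so (s + 11) is a factor.
Dividing out leaves s^3 + 14s^2 + 53s + 130 = 0.
This factors further as (s^2 + 4s + 13)(s + 10) = 0.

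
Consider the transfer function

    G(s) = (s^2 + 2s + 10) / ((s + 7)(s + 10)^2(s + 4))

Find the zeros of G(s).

Set the numerator to zero: s^2 + 2s + 10 = 0.
Factoring: (s^2 + 2s + 10) = 0.

s = -1 + 3j, -1 - 3j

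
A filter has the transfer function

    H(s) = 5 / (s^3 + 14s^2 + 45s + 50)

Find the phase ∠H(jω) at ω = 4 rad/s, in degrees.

At s = j4: numerator = 5, denominator = -174 + j116.
∠H = ∠num − ∠den = 0° − (146.31°) = -146.3°.

∠H(j4) ≈ -146.3°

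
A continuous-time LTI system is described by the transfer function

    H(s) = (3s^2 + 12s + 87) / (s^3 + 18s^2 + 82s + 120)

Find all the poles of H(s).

The poles are the roots of the denominator s^3 + 18s^2 + 82s + 120 = 0.
Trying s = -12: the polynomial evaluates to 0, so (s + 12) is a factor.
Dividing out leaves s^2 + 6s + 10 = 0.
The quadratic formula then gives s = -3 ± 1j.

s = -3 + j, -3 - j, -12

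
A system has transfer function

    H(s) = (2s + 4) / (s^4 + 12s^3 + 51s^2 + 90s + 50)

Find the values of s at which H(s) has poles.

The poles are the roots of the denominator s^4 + 12s^3 + 51s^2 + 90s + 50 = 0.
Trying s = -1: the polynomial evaluates to 0, so (s + 1) is a factor.
Dividing out leaves s^3 + 11s^2 + 40s + 50 = 0.
This factors further as (s^2 + 6s + 10)(s + 5) = 0.

s = -3 ± j, -1, -5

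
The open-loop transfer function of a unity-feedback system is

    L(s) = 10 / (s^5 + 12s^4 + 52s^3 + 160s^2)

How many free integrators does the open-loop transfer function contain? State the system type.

Type 2

The denominator has 2 factors of s at the origin (free integrators), so this is a Type 2 system.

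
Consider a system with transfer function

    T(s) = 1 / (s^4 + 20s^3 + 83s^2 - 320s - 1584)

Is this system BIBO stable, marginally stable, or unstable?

The denominator s^4 + 20s^3 + 83s^2 - 320s - 1584 factors as (s - 4)(s + 11)(s + 4)(s + 9), giving poles at s = 4, -11, -4, -9.
Since the pole(s) at s = 4 lie in the right half-plane, the system is unstable.

unstable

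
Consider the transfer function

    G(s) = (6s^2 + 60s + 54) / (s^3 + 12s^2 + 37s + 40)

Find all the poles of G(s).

The poles are the roots of the denominator s^3 + 12s^2 + 37s + 40 = 0.
Trying s = -8: the polynomial evaluates to 0, so (s + 8) is a factor.
Dividing out leaves s^2 + 4s + 5 = 0.
The quadratic formula then gives s = -2 ± 1j.

s = -2 + j, -2 - j, -8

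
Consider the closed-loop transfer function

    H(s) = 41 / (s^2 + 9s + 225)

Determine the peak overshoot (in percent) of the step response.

Comparing s^2 + 9s + 225 to s^2 + 2ζωₙs + ωₙ²: ωₙ = 15 rad/s and ζ = 9/(2·15) = 0.3.
%OS = 100·exp(−πζ/√(1−ζ²)) = 100·exp(−π·0.3/√(1−0.3²)) ≈ 37.2%.

%OS ≈ 37.2%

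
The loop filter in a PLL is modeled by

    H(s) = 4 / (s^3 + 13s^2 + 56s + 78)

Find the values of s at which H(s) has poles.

The poles are the roots of the denominator s^3 + 13s^2 + 56s + 78 = 0.
Trying s = -3: the polynomial evaluates to 0, so (s + 3) is a factor.
Dividing out leaves s^2 + 10s + 26 = 0.
The quadratic formula then gives s = -5 ± 1j.

s = -5 + j, -5 - j, -3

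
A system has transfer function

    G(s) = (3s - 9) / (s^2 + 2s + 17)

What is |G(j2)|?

|G(j2)| ≈ 0.7953

Substitute s = j2: numerator = -9 + j6, denominator = 13 + j4.
|G(j2)| = |-9 + j6| / |13 + j4| = 10.817 / 13.601 ≈ 0.7953.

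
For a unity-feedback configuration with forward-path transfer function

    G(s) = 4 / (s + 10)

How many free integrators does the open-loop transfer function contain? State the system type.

Type 0

The denominator has no factor of s at the origin — no free integrator — so this is a Type 0 system.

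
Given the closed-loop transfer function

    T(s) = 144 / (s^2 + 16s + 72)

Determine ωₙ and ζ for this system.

Compare the denominator to the standard form s^2 + 2ζωₙs + ωₙ².
ωₙ² = 72, so ωₙ = √72 ≈ 8.485 rad/s.
2ζωₙ = 16, so ζ = 16/(2·√72) ≈ 0.9428.

ωₙ ≈ 8.485 rad/s, ζ ≈ 0.9428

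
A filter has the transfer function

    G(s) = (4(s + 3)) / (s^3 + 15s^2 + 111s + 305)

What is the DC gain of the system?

Set s = 0: G(0) = (12) / (305) = 12/305.

G(0) = 12/305 ≈ 0.03934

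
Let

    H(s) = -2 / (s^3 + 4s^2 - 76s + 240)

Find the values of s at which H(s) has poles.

The poles are the roots of the denominator s^3 + 4s^2 - 76s + 240 = 0.
Trying s = -12: the polynomial evaluates to 0, so (s + 12) is a factor.
Dividing out leaves s^2 - 8s + 20 = 0.
The quadratic formula then gives s = 4 ± 2j.

s = 4 ± 2j, -12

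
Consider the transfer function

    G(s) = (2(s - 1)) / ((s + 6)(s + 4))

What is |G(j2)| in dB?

|G(j2)|_dB ≈ -16.0 dB

Substitute s = j2: numerator = -2 + j4, denominator = 20 + j20.
|G(j2)| = |-2 + j4| / |20 + j20| = 4.4721 / 28.284 ≈ 0.1581.
In decibels: 20·log₁₀(0.1581) ≈ -16.0 dB.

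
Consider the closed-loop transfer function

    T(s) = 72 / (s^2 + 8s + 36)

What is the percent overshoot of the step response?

Comparing s^2 + 8s + 36 to s^2 + 2ζωₙs + ωₙ²: ωₙ = 6 rad/s and ζ = 8/(2·6) ≈ 0.6667.
%OS = 100·exp(−πζ/√(1−ζ²)) = 100·exp(−π·0.6667/√(1−0.6667²)) ≈ 6.02%.

%OS ≈ 6.02%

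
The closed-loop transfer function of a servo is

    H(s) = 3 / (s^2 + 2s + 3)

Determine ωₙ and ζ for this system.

Compare the denominator to the standard form s^2 + 2ζωₙs + ωₙ².
ωₙ² = 3, so ωₙ = √3 ≈ 1.732 rad/s.
2ζωₙ = 2, so ζ = 2/(2·√3) ≈ 0.5774.

ωₙ ≈ 1.732 rad/s, ζ ≈ 0.5774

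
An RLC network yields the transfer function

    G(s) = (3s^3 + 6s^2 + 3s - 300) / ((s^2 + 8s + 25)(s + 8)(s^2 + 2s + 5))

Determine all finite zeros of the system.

s = -3 + 4j, -3 - 4j, 4

Set the numerator to zero: 3s^3 + 6s^2 + 3s - 300 = 0, i.e. 3·(s^3 + 2s^2 + s - 100) = 0.
Factoring: (s^2 + 6s + 25)(s - 4) = 0.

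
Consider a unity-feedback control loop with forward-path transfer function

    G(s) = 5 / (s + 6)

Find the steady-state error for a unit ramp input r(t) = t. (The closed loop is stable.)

e_ss = ∞

G(s) has no poles at the origin.
This is a Type 0 system; Kv = lim_{s→0} s·G(s) = 0, so the steady-state error for a ramp input is infinite.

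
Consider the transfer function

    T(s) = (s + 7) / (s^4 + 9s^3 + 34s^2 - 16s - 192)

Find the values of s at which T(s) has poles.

s = 2, -4 + 4j, -4 - 4j, -3

The poles are the roots of the denominator s^4 + 9s^3 + 34s^2 - 16s - 192 = 0.
Trying s = 2: the polynomial evaluates to 0, so (s - 2) is a factor.
Dividing out leaves s^3 + 11s^2 + 56s + 96 = 0.
This factors further as (s^2 + 8s + 32)(s + 3) = 0.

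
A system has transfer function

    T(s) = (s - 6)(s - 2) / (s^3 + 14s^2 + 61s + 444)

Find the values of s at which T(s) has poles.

The poles are the roots of the denominator s^3 + 14s^2 + 61s + 444 = 0.
Trying s = -12: the polynomial evaluates to 0, so (s + 12) is a factor.
Dividing out leaves s^2 + 2s + 37 = 0.
The quadratic formula then gives s = -1 ± 6j.

s = -1 ± 6j, -12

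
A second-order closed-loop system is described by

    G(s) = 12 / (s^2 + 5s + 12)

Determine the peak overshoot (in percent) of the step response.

%OS ≈ 3.78%

Comparing s^2 + 5s + 12 to s^2 + 2ζωₙs + ωₙ²: ωₙ = √12 ≈ 3.464 rad/s and ζ = 5/(2·√12) ≈ 0.7217.
%OS = 100·exp(−πζ/√(1−ζ²)) = 100·exp(−π·0.7217/√(1−0.7217²)) ≈ 3.78%.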